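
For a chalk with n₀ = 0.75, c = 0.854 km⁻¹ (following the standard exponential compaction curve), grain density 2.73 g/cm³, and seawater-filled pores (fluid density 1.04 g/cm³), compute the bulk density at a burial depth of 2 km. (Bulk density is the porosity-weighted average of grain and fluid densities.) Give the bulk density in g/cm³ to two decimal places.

2.50 g/cm³

Porosity at depth: n = 0.75·exp(−0.854×2) = 0.75×0.1812 = 0.1359
Bulk density: ρ_b = (1−n)ρ_g + n·ρ_f = 0.8641×2.73 + 0.1359×1.04
       = 2.359 + 0.141 = 2.500 g/cm³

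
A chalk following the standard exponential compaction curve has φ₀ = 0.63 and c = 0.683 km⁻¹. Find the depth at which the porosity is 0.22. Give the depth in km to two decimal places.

1.54 km

Invert Athy's law: z = ln(φ₀/φ) / c
z = ln(0.63/0.22) / 0.683 = ln(2.864) / 0.683 = 1.0521 / 0.683 = 1.540 km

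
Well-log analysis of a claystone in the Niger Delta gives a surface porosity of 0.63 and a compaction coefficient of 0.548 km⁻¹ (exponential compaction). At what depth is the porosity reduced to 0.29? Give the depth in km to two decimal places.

Invert Athy's law: d = ln(n₀/n) / β
d = ln(0.63/0.29) / 0.548 = ln(2.172) / 0.548 = 0.7758 / 0.548 = 1.416 km

1.42 km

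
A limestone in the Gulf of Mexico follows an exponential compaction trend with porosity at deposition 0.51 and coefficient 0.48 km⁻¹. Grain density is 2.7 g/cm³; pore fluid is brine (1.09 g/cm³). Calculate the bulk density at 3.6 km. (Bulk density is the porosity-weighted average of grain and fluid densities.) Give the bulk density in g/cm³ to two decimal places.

Porosity at depth: phi = 0.51·exp(−0.48×3.6) = 0.51×0.1776 = 0.0906
Bulk density: ρ_b = (1−phi)ρ_g + phi·ρ_f = 0.9094×2.7 + 0.0906×1.09
       = 2.455 + 0.099 = 2.554 g/cm³

2.55 g/cm³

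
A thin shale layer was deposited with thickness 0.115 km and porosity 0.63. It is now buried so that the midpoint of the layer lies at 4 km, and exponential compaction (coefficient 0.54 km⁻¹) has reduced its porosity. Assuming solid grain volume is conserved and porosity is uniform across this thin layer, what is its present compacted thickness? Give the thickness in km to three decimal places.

Porosity at 4 km: n = 0.63·exp(−0.54×4) = 0.0727
Solid-volume conservation: h(1−n) = h₀(1−n₀) ⇒ h = h₀·(1−n₀)/(1−n)
h = 0.115 × (1 − 0.63)/(1 − 0.0727) = 0.115 × 0.3990 = 0.0459 km

0.046 km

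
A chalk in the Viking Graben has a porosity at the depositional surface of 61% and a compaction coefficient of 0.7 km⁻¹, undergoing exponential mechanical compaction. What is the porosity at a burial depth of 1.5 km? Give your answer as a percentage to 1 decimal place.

21.3%

phi = phi₀·exp(−c·z) = 0.61 × exp(−0.7 × 1.5) = 0.61 × exp(−1.05)
  = 0.61 × 0.3499 = 0.2135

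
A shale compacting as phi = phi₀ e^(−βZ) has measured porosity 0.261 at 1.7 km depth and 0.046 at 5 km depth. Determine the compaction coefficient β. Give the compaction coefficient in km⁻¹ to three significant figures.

0.526 km⁻¹

Athy: phi(Z) = phi₀ e^(−βZ) ⇒ phi₁/phi₂ = e^{β(Z₂−Z₁)} ⇒ β = ln(phi₁/phi₂)/(Z₂−Z₁)
β = ln(0.261/0.046) / (5 − 1.7) = ln(5.674) / 3.3 = 1.7359 / 3.3 = 0.526 km⁻¹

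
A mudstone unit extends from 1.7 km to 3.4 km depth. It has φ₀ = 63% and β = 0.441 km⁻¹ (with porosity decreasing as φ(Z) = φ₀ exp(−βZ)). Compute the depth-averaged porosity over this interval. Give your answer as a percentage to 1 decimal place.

⟨φ⟩ = (1/(Z₂−Z₁)) ∫ φ₀ e^(−βZ) dZ = φ₀·(e^(−β·Z₁) − e^(−β·Z₂)) / (β·(Z₂−Z₁))
e^(−0.441×1.7) = 0.4725; e^(−0.441×3.4) = 0.2233
⟨φ⟩ = 0.63 × (0.4725 − 0.2233) / (0.441 × 1.7) = 0.63 × 0.3325 = 0.2094

20.9%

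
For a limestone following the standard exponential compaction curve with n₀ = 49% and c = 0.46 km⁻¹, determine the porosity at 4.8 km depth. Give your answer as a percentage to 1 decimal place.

5.4%

n = n₀·exp(−c·d) = 0.49 × exp(−0.46 × 4.8) = 0.49 × exp(−2.208)
  = 0.49 × 0.1099 = 0.0539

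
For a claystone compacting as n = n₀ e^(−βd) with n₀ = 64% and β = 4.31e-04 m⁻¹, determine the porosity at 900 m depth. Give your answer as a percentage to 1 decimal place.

Working in km (1 km = 1000 m; β in km⁻¹ = β in m⁻¹ × 1000):
n = n₀·exp(−β·d) = 0.64 × exp(−0.431 × 0.9) = 0.64 × exp(−0.3879)
  = 0.64 × 0.6785 = 0.4342

43.4%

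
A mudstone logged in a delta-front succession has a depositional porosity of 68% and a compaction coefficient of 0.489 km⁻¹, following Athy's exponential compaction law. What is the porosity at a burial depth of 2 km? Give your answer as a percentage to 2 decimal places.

phi = phi₀·exp(−k·d) = 0.68 × exp(−0.489 × 2) = 0.68 × exp(−0.978)
  = 0.68 × 0.3761 = 0.2557

25.57%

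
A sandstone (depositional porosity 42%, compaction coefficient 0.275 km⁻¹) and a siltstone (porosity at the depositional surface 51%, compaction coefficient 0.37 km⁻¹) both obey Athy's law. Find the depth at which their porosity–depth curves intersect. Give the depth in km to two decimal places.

Set n₀ₐ e^(−kₐd) = n₀ᵦ e^(−kᵦd) ⇒ ln(n₀ₐ/n₀ᵦ) = (kₐ − kᵦ)·d
d = ln(0.42/0.51) / (0.275 − 0.37) = -0.1942 / -0.095 = 2.044 km

2.04 km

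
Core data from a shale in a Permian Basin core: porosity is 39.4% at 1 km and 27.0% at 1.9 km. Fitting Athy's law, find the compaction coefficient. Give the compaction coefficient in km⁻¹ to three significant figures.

0.420 km⁻¹

Athy: phi(d) = phi₀ e^(−βd) ⇒ phi₁/phi₂ = e^{β(d₂−d₁)} ⇒ β = ln(phi₁/phi₂)/(d₂−d₁)
β = ln(0.394/0.27) / (1.9 − 1) = ln(1.459) / 0.9 = 0.3779 / 0.9 = 0.4199 km⁻¹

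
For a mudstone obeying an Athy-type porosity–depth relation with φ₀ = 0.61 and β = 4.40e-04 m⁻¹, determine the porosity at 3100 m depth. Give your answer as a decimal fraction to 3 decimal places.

0.156

Working in km (1 km = 1000 m; β in km⁻¹ = β in m⁻¹ × 1000):
φ = φ₀·exp(−β·Z) = 0.61 × exp(−0.44 × 3.1) = 0.61 × exp(−1.364)
  = 0.61 × 0.2556 = 0.1559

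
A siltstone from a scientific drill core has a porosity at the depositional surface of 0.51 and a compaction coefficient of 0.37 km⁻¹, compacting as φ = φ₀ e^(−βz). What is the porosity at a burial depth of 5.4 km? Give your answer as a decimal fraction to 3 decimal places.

0.069

φ = φ₀·exp(−β·z) = 0.51 × exp(−0.37 × 5.4) = 0.51 × exp(−1.998)
  = 0.51 × 0.1356 = 0.0692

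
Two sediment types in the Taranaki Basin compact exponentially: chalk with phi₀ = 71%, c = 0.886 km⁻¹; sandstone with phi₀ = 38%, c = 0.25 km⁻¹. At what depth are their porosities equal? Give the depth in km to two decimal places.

Set phi₀ₐ e^(−cₐd) = phi₀ᵦ e^(−cᵦd) ⇒ ln(phi₀ₐ/phi₀ᵦ) = (cₐ − cᵦ)·d
d = ln(0.71/0.38) / (0.886 − 0.25) = 0.6251 / 0.636 = 0.983 km

0.98 km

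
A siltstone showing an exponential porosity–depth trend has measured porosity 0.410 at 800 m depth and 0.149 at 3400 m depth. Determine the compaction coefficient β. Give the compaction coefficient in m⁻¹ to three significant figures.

Working in km (1 km = 1000 m; β in km⁻¹ = β in m⁻¹ × 1000):
Athy: n(d) = n₀ e^(−βd) ⇒ n₁/n₂ = e^{β(d₂−d₁)} ⇒ β = ln(n₁/n₂)/(d₂−d₁)
β = ln(0.41/0.149) / (3.4 − 0.8) = ln(2.752) / 2.6 = 1.0122 / 2.6 = 0.3893 km⁻¹

0.000389 m⁻¹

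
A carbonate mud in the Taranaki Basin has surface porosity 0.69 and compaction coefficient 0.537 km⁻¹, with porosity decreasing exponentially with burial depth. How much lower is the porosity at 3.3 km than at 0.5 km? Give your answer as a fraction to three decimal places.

φ(0.5) = 0.69·e^(−0.537×0.5) = 0.5275
φ(3.3) = 0.69·e^(−0.537×3.3) = 0.1173
Δφ = 0.5275 − 0.1173 = 0.4102

0.410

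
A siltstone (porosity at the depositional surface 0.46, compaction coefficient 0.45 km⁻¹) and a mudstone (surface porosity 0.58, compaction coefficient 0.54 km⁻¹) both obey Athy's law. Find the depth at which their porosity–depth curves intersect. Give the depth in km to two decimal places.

2.58 km

Set φ₀ₐ e^(−cₐZ) = φ₀ᵦ e^(−cᵦZ) ⇒ ln(φ₀ₐ/φ₀ᵦ) = (cₐ − cᵦ)·Z
Z = ln(0.46/0.58) / (0.45 − 0.54) = -0.2318 / -0.09 = 2.576 km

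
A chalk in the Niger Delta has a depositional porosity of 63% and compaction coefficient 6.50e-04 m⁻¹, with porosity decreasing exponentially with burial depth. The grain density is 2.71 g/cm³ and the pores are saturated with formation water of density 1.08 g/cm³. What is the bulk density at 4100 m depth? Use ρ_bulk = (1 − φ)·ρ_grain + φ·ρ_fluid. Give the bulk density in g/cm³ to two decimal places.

2.64 g/cm³

Working in km (1 km = 1000 m; c in km⁻¹ = c in m⁻¹ × 1000):
Porosity at depth: φ = 0.63·exp(−0.65×4.1) = 0.63×0.0696 = 0.0438
Bulk density: ρ_b = (1−φ)ρ_g + φ·ρ_f = 0.9562×2.71 + 0.0438×1.08
       = 2.591 + 0.047 = 2.639 g/cm³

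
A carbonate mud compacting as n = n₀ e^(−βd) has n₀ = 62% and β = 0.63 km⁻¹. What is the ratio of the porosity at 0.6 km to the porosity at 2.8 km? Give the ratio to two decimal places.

4.00

n(d₁)/n(d₂) = e^(−β·d₁)/e^(−β·d₂) = e^{β(d₂−d₁)}
= exp(0.63 × 2.2) = exp(1.386) = 3.9988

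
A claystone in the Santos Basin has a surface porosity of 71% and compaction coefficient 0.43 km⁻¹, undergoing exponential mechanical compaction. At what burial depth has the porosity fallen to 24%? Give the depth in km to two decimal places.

Invert Athy's law: Z = ln(n₀/n) / k
Z = ln(0.71/0.24) / 0.43 = ln(2.958) / 0.43 = 1.0846 / 0.43 = 2.522 km

2.52 km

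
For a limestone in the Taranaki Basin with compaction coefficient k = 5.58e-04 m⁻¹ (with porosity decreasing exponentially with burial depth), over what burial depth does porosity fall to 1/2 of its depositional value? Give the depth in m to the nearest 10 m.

1240 m

Working in km (1 km = 1000 m; k in km⁻¹ = k in m⁻¹ × 1000):
phi/phi₀ = 1/2 ⇒ exp(−k·z) = 1/2 ⇒ z = ln(2) / k
z = 0.6931 / 0.558 = 1.242 km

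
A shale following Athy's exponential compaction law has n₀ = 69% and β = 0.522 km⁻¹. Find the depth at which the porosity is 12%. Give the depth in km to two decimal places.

3.35 km

Invert Athy's law: z = ln(n₀/n) / β
z = ln(0.69/0.12) / 0.522 = ln(5.75) / 0.522 = 1.7492 / 0.522 = 3.351 km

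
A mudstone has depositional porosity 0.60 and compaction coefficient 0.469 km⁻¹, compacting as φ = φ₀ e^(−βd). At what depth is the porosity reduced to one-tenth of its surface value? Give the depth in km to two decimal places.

4.91 km

φ/φ₀ = 1/10 ⇒ exp(−β·d) = 1/10 ⇒ d = ln(10) / β
d = 2.3026 / 0.469 = 4.910 km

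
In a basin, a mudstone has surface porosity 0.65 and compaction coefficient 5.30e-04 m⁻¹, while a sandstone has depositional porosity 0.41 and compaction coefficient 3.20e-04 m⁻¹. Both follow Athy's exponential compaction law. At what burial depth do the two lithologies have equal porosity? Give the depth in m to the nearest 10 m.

2190 m

Working in km (1 km = 1000 m; β in km⁻¹ = β in m⁻¹ × 1000):
Set phi₀ₐ e^(−βₐd) = phi₀ᵦ e^(−βᵦd) ⇒ ln(phi₀ₐ/phi₀ᵦ) = (βₐ − βᵦ)·d
d = ln(0.65/0.41) / (0.53 − 0.32) = 0.4608 / 0.21 = 2.194 km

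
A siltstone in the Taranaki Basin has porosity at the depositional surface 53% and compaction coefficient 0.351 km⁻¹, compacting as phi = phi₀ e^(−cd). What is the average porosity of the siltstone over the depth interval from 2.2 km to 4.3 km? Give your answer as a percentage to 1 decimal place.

⟨phi⟩ = (1/(d₂−d₁)) ∫ phi₀ e^(−cd) dd = phi₀·(e^(−c·d₁) − e^(−c·d₂)) / (c·(d₂−d₁))
e^(−0.351×2.2) = 0.4620; e^(−0.351×4.3) = 0.2211
⟨phi⟩ = 0.53 × (0.4620 − 0.2211) / (0.351 × 2.1) = 0.53 × 0.3269 = 0.1732

17.3%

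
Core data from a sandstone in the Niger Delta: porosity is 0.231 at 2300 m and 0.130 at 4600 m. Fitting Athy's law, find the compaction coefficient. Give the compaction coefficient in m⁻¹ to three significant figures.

0.000250 m⁻¹

Working in km (1 km = 1000 m; k in km⁻¹ = k in m⁻¹ × 1000):
Athy: n(Z) = n₀ e^(−kZ) ⇒ n₁/n₂ = e^{k(Z₂−Z₁)} ⇒ k = ln(n₁/n₂)/(Z₂−Z₁)
k = ln(0.231/0.13) / (4.6 − 2.3) = ln(1.777) / 2.3 = 0.5749 / 2.3 = 0.2499 km⁻¹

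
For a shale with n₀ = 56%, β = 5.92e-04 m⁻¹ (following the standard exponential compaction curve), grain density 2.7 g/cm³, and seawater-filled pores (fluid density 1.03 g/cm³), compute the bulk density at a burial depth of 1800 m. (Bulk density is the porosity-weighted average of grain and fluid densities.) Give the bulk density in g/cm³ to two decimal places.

Working in km (1 km = 1000 m; β in km⁻¹ = β in m⁻¹ × 1000):
Porosity at depth: n = 0.56·exp(−0.592×1.8) = 0.56×0.3445 = 0.1929
Bulk density: ρ_b = (1−n)ρ_g + n·ρ_f = 0.8071×2.7 + 0.1929×1.03
       = 2.179 + 0.199 = 2.378 g/cm³

2.38 g/cm³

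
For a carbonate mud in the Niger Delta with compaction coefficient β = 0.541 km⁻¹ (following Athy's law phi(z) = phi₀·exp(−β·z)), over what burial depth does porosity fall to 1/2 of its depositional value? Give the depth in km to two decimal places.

phi/phi₀ = 1/2 ⇒ exp(−β·z) = 1/2 ⇒ z = ln(2) / β
z = 0.6931 / 0.541 = 1.281 km

1.28 km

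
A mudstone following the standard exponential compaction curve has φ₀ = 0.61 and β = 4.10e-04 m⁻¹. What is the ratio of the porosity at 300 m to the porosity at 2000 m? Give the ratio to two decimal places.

Working in km (1 km = 1000 m; β in km⁻¹ = β in m⁻¹ × 1000):
φ(Z₁)/φ(Z₂) = e^(−β·Z₁)/e^(−β·Z₂) = e^{β(Z₂−Z₁)}
= exp(0.41 × 1.7) = exp(0.697) = 2.0077

2.01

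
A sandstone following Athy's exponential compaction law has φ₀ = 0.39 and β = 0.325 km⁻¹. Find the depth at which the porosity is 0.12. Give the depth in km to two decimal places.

3.63 km

Invert Athy's law: d = ln(φ₀/φ) / β
d = ln(0.39/0.12) / 0.325 = ln(3.25) / 0.325 = 1.1787 / 0.325 = 3.627 km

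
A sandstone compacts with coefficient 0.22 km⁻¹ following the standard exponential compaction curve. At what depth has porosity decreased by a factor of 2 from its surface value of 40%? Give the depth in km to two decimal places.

3.15 km

phi/phi₀ = 1/2 ⇒ exp(−k·z) = 1/2 ⇒ z = ln(2) / k
z = 0.6931 / 0.22 = 3.151 km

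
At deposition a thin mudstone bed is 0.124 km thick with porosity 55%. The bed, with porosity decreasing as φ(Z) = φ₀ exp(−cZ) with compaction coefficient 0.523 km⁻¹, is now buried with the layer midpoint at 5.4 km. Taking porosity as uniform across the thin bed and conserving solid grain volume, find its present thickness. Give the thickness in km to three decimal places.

0.058 km

Porosity at 5.4 km: φ = 0.55·exp(−0.523×5.4) = 0.0326
Solid-volume conservation: h(1−φ) = h₀(1−φ₀) ⇒ h = h₀·(1−φ₀)/(1−φ)
h = 0.124 × (1 − 0.55)/(1 − 0.0326) = 0.124 × 0.4652 = 0.0577 km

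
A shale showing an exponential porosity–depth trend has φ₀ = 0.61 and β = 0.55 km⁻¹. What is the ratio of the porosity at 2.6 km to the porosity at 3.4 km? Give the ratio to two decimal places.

1.55

φ(d₁)/φ(d₂) = e^(−β·d₁)/e^(−β·d₂) = e^{β(d₂−d₁)}
= exp(0.55 × 0.8) = exp(0.44) = 1.5527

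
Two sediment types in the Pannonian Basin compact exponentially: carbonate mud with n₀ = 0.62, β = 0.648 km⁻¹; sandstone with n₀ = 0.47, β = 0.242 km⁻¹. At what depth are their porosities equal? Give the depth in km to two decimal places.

0.68 km

Set n₀ₐ e^(−βₐz) = n₀ᵦ e^(−βᵦz) ⇒ ln(n₀ₐ/n₀ᵦ) = (βₐ − βᵦ)·z
z = ln(0.62/0.47) / (0.648 − 0.242) = 0.2770 / 0.406 = 0.682 km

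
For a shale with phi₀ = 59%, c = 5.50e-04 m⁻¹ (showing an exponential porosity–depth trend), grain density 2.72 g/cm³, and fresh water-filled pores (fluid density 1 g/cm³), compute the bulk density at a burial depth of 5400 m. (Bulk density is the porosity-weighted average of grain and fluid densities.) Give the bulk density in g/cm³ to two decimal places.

Working in km (1 km = 1000 m; c in km⁻¹ = c in m⁻¹ × 1000):
Porosity at depth: phi = 0.59·exp(−0.55×5.4) = 0.59×0.0513 = 0.0303
Bulk density: ρ_b = (1−phi)ρ_g + phi·ρ_f = 0.9697×2.72 + 0.0303×1
       = 2.638 + 0.030 = 2.668 g/cm³

2.67 g/cm³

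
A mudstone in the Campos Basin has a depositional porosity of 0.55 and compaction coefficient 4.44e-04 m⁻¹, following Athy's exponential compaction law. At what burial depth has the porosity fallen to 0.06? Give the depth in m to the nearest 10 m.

Working in km (1 km = 1000 m; β in km⁻¹ = β in m⁻¹ × 1000):
Invert Athy's law: z = ln(n₀/n) / β
z = ln(0.55/0.06) / 0.444 = ln(9.167) / 0.444 = 2.2156 / 0.444 = 4.990 km

4990 m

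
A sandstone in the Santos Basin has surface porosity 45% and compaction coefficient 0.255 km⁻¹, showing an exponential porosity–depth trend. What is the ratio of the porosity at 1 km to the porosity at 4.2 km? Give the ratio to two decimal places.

phi(Z₁)/phi(Z₂) = e^(−k·Z₁)/e^(−k·Z₂) = e^{k(Z₂−Z₁)}
= exp(0.255 × 3.2) = exp(0.816) = 2.2614

2.26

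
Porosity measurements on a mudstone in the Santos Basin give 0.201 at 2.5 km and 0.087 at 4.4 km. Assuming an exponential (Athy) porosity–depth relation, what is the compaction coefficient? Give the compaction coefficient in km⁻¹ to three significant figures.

0.441 km⁻¹

Athy: n(z) = n₀ e^(−βz) ⇒ n₁/n₂ = e^{β(z₂−z₁)} ⇒ β = ln(n₁/n₂)/(z₂−z₁)
β = ln(0.201/0.087) / (4.4 − 2.5) = ln(2.31) / 1.9 = 0.8374 / 1.9 = 0.4407 km⁻¹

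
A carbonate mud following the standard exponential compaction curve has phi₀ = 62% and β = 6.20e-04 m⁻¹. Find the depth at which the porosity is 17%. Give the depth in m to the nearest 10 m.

Working in km (1 km = 1000 m; β in km⁻¹ = β in m⁻¹ × 1000):
Invert Athy's law: d = ln(phi₀/phi) / β
d = ln(0.62/0.17) / 0.62 = ln(3.647) / 0.62 = 1.2939 / 0.62 = 2.087 km

2090 m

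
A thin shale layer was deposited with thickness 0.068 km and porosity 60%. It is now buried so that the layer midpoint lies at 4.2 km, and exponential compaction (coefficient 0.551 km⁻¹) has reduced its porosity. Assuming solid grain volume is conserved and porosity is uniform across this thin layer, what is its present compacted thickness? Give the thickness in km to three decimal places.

Porosity at 4.2 km: n = 0.6·exp(−0.551×4.2) = 0.0593
Solid-volume conservation: h(1−n) = h₀(1−n₀) ⇒ h = h₀·(1−n₀)/(1−n)
h = 0.068 × (1 − 0.6)/(1 − 0.0593) = 0.068 × 0.4252 = 0.0289 km

0.029 km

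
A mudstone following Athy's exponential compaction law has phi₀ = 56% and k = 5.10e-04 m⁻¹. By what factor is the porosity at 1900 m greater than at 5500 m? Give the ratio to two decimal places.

Working in km (1 km = 1000 m; k in km⁻¹ = k in m⁻¹ × 1000):
phi(z₁)/phi(z₂) = e^(−k·z₁)/e^(−k·z₂) = e^{k(z₂−z₁)}
= exp(0.51 × 3.6) = exp(1.836) = 6.2714

6.27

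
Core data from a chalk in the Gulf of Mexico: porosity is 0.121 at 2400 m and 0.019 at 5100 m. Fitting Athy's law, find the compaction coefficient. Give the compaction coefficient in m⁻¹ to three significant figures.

0.000686 m⁻¹

Working in km (1 km = 1000 m; k in km⁻¹ = k in m⁻¹ × 1000):
Athy: phi(d) = phi₀ e^(−kd) ⇒ phi₁/phi₂ = e^{k(d₂−d₁)} ⇒ k = ln(phi₁/phi₂)/(d₂−d₁)
k = ln(0.121/0.019) / (5.1 − 2.4) = ln(6.368) / 2.7 = 1.8514 / 2.7 = 0.6857 km⁻¹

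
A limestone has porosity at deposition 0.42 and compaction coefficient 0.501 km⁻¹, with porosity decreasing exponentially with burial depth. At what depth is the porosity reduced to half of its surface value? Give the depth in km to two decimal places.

1.38 km

φ/φ₀ = 1/2 ⇒ exp(−β·d) = 1/2 ⇒ d = ln(2) / β
d = 0.6931 / 0.501 = 1.384 km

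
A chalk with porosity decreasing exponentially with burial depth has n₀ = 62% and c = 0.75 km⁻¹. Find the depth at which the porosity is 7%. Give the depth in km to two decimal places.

Invert Athy's law: Z = ln(n₀/n) / c
Z = ln(0.62/0.07) / 0.75 = ln(8.857) / 0.75 = 2.1812 / 0.75 = 2.908 km

2.91 km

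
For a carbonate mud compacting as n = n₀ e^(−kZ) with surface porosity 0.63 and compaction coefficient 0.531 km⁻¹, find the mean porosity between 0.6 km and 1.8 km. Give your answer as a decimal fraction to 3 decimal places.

⟨n⟩ = (1/(Z₂−Z₁)) ∫ n₀ e^(−kZ) dZ = n₀·(e^(−k·Z₁) − e^(−k·Z₂)) / (k·(Z₂−Z₁))
e^(−0.531×0.6) = 0.7272; e^(−0.531×1.8) = 0.3845
⟨n⟩ = 0.63 × (0.7272 − 0.3845) / (0.531 × 1.2) = 0.63 × 0.5378 = 0.3388

0.339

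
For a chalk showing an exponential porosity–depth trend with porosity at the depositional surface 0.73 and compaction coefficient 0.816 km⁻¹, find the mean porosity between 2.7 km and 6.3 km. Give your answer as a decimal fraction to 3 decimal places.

0.026

⟨φ⟩ = (1/(z₂−z₁)) ∫ φ₀ e^(−kz) dz = φ₀·(e^(−k·z₁) − e^(−k·z₂)) / (k·(z₂−z₁))
e^(−0.816×2.7) = 0.1104; e^(−0.816×6.3) = 0.0059
⟨φ⟩ = 0.73 × (0.1104 − 0.0059) / (0.816 × 3.6) = 0.73 × 0.0356 = 0.0260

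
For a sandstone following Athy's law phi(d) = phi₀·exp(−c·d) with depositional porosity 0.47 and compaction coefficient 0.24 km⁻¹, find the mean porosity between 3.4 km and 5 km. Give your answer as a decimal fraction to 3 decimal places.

⟨phi⟩ = (1/(d₂−d₁)) ∫ phi₀ e^(−cd) dd = phi₀·(e^(−c·d₁) − e^(−c·d₂)) / (c·(d₂−d₁))
e^(−0.24×3.4) = 0.4422; e^(−0.24×5) = 0.3012
⟨phi⟩ = 0.47 × (0.4422 − 0.3012) / (0.24 × 1.6) = 0.47 × 0.3672 = 0.1726

0.173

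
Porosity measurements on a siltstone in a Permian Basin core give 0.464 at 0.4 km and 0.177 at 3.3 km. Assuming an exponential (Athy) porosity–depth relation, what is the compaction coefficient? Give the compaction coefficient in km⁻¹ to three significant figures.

Athy: φ(Z) = φ₀ e^(−kZ) ⇒ φ₁/φ₂ = e^{k(Z₂−Z₁)} ⇒ k = ln(φ₁/φ₂)/(Z₂−Z₁)
k = ln(0.464/0.177) / (3.3 − 0.4) = ln(2.621) / 2.9 = 0.9637 / 2.9 = 0.3323 km⁻¹

0.332 km⁻¹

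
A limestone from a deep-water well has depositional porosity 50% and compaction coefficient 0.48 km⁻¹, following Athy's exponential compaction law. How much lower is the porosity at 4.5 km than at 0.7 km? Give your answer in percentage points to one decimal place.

phi(0.7) = 0.5·e^(−0.48×0.7) = 0.3573
phi(4.5) = 0.5·e^(−0.48×4.5) = 0.0577
Δphi = 0.3573 − 0.0577 = 0.2996

30.0 percentage points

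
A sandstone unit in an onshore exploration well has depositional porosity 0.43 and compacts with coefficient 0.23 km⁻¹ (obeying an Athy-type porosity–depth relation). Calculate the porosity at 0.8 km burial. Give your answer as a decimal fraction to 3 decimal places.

0.358

phi = phi₀·exp(−c·Z) = 0.43 × exp(−0.23 × 0.8) = 0.43 × exp(−0.184)
  = 0.43 × 0.8319 = 0.3577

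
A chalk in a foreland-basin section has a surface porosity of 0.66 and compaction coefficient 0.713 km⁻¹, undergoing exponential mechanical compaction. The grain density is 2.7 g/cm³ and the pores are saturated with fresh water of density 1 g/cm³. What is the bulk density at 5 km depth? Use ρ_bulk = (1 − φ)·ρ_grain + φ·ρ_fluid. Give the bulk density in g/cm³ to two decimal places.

2.67 g/cm³

Porosity at depth: phi = 0.66·exp(−0.713×5) = 0.66×0.0283 = 0.0187
Bulk density: ρ_b = (1−phi)ρ_g + phi·ρ_f = 0.9813×2.7 + 0.0187×1
       = 2.650 + 0.019 = 2.668 g/cm³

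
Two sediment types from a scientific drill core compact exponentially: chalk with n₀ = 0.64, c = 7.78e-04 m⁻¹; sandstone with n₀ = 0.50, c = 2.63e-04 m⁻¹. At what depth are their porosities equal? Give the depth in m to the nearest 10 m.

Working in km (1 km = 1000 m; c in km⁻¹ = c in m⁻¹ × 1000):
Set n₀ₐ e^(−cₐd) = n₀ᵦ e^(−cᵦd) ⇒ ln(n₀ₐ/n₀ᵦ) = (cₐ − cᵦ)·d
d = ln(0.64/0.5) / (0.778 − 0.263) = 0.2469 / 0.515 = 0.479 km

480 m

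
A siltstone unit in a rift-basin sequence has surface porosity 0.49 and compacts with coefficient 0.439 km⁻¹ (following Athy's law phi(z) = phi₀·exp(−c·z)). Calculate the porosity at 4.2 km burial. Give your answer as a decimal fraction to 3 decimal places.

phi = phi₀·exp(−c·z) = 0.49 × exp(−0.439 × 4.2) = 0.49 × exp(−1.844)
  = 0.49 × 0.1582 = 0.0775

0.078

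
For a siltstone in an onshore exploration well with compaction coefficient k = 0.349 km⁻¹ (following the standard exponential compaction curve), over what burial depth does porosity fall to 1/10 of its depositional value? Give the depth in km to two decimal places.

n/n₀ = 1/10 ⇒ exp(−k·z) = 1/10 ⇒ z = ln(10) / k
z = 2.3026 / 0.349 = 6.598 km

6.60 km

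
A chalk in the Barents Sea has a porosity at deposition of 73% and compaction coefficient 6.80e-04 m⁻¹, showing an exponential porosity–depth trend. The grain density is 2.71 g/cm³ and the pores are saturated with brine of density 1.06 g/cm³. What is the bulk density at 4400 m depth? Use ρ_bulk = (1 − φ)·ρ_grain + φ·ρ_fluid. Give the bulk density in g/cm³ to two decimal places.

Working in km (1 km = 1000 m; k in km⁻¹ = k in m⁻¹ × 1000):
Porosity at depth: n = 0.73·exp(−0.68×4.4) = 0.73×0.0502 = 0.0366
Bulk density: ρ_b = (1−n)ρ_g + n·ρ_f = 0.9634×2.71 + 0.0366×1.06
       = 2.611 + 0.039 = 2.650 g/cm³

2.65 g/cm³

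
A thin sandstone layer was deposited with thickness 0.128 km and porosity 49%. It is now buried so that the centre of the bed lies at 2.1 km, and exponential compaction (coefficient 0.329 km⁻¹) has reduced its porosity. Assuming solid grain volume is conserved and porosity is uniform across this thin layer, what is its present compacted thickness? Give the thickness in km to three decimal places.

0.087 km

Porosity at 2.1 km: phi = 0.49·exp(−0.329×2.1) = 0.2456
Solid-volume conservation: h(1−phi) = h₀(1−phi₀) ⇒ h = h₀·(1−phi₀)/(1−phi)
h = 0.128 × (1 − 0.49)/(1 − 0.2456) = 0.128 × 0.6760 = 0.0865 km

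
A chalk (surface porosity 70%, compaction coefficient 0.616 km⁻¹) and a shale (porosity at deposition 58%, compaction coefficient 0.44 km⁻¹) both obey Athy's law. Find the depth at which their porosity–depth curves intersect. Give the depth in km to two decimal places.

1.07 km

Set n₀ₐ e^(−βₐZ) = n₀ᵦ e^(−βᵦZ) ⇒ ln(n₀ₐ/n₀ᵦ) = (βₐ − βᵦ)·Z
Z = ln(0.7/0.58) / (0.616 − 0.44) = 0.1881 / 0.176 = 1.068 km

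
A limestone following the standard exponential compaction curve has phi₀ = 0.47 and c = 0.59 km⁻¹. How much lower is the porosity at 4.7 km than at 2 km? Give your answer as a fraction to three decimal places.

phi(2) = 0.47·e^(−0.59×2) = 0.1444
phi(4.7) = 0.47·e^(−0.59×4.7) = 0.0294
Δphi = 0.1444 − 0.0294 = 0.1151

0.115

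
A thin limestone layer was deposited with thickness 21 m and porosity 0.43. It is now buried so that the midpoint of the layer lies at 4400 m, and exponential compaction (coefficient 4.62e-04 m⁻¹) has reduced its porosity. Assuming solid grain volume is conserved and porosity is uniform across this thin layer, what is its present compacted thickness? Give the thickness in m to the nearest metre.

13 m

Working in km (1 km = 1000 m; k in km⁻¹ = k in m⁻¹ × 1000):
Porosity at 4.4 km: phi = 0.43·exp(−0.462×4.4) = 0.0563
Solid-volume conservation: h(1−phi) = h₀(1−phi₀) ⇒ h = h₀·(1−phi₀)/(1−phi)
h = 0.021 × (1 − 0.43)/(1 − 0.0563) = 0.021 × 0.6040 = 0.0127 km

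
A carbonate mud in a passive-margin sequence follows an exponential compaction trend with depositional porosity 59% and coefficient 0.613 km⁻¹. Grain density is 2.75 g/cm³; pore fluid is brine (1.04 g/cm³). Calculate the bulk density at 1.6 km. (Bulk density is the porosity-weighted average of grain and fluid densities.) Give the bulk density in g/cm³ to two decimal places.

Porosity at depth: φ = 0.59·exp(−0.613×1.6) = 0.59×0.3750 = 0.2213
Bulk density: ρ_b = (1−φ)ρ_g + φ·ρ_f = 0.7787×2.75 + 0.2213×1.04
       = 2.142 + 0.230 = 2.372 g/cm³

2.37 g/cm³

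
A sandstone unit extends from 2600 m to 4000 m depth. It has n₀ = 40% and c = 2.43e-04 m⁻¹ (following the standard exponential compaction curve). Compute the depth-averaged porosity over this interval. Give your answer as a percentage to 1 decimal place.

18.0%

Working in km (1 km = 1000 m; c in km⁻¹ = c in m⁻¹ × 1000):
⟨n⟩ = (1/(z₂−z₁)) ∫ n₀ e^(−cz) dz = n₀·(e^(−c·z₁) − e^(−c·z₂)) / (c·(z₂−z₁))
e^(−0.243×2.6) = 0.5316; e^(−0.243×4) = 0.3783
⟨n⟩ = 0.4 × (0.5316 − 0.3783) / (0.243 × 1.4) = 0.4 × 0.4506 = 0.1803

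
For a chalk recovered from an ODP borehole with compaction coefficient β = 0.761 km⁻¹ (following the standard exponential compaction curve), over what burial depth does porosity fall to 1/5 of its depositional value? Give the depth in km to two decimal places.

2.11 km

n/n₀ = 1/5 ⇒ exp(−β·d) = 1/5 ⇒ d = ln(5) / β
d = 1.6094 / 0.761 = 2.115 km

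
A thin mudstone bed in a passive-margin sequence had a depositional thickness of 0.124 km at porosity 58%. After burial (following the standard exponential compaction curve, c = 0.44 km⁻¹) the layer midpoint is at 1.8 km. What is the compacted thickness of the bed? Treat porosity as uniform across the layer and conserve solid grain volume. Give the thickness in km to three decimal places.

0.071 km

Porosity at 1.8 km: φ = 0.58·exp(−0.44×1.8) = 0.2627
Solid-volume conservation: h(1−φ) = h₀(1−φ₀) ⇒ h = h₀·(1−φ₀)/(1−φ)
h = 0.124 × (1 − 0.58)/(1 − 0.2627) = 0.124 × 0.5696 = 0.0706 km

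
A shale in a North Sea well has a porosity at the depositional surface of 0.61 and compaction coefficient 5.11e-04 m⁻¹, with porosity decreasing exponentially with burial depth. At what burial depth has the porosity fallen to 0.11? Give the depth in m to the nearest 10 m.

Working in km (1 km = 1000 m; c in km⁻¹ = c in m⁻¹ × 1000):
Invert Athy's law: Z = ln(n₀/n) / c
Z = ln(0.61/0.11) / 0.511 = ln(5.545) / 0.511 = 1.7130 / 0.511 = 3.352 km

3350 m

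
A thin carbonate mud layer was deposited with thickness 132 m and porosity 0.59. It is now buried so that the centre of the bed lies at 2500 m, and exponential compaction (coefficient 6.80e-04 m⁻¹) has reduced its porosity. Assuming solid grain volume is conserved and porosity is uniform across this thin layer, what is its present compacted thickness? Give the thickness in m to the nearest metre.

61 m

Working in km (1 km = 1000 m; c in km⁻¹ = c in m⁻¹ × 1000):
Porosity at 2.5 km: phi = 0.59·exp(−0.68×2.5) = 0.1078
Solid-volume conservation: h(1−phi) = h₀(1−phi₀) ⇒ h = h₀·(1−phi₀)/(1−phi)
h = 0.132 × (1 − 0.59)/(1 − 0.1078) = 0.132 × 0.4595 = 0.0607 km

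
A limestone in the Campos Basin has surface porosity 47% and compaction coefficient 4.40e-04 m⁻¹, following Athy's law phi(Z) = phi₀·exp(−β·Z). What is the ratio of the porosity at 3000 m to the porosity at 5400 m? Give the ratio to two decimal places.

2.87

Working in km (1 km = 1000 m; β in km⁻¹ = β in m⁻¹ × 1000):
phi(Z₁)/phi(Z₂) = e^(−β·Z₁)/e^(−β·Z₂) = e^{β(Z₂−Z₁)}
= exp(0.44 × 2.4) = exp(1.056) = 2.8748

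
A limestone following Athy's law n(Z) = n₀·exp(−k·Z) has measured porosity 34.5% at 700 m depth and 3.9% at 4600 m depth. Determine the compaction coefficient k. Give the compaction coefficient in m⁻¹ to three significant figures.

0.000559 m⁻¹

Working in km (1 km = 1000 m; k in km⁻¹ = k in m⁻¹ × 1000):
Athy: n(Z) = n₀ e^(−kZ) ⇒ n₁/n₂ = e^{k(Z₂−Z₁)} ⇒ k = ln(n₁/n₂)/(Z₂−Z₁)
k = ln(0.345/0.039) / (4.6 − 0.7) = ln(8.846) / 3.9 = 2.1800 / 3.9 = 0.559 km⁻¹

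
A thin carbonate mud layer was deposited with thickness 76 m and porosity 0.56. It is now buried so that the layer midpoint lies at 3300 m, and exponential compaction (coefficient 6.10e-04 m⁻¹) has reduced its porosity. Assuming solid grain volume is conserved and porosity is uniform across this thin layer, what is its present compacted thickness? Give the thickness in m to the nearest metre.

Working in km (1 km = 1000 m; k in km⁻¹ = k in m⁻¹ × 1000):
Porosity at 3.3 km: n = 0.56·exp(−0.61×3.3) = 0.0748
Solid-volume conservation: h(1−n) = h₀(1−n₀) ⇒ h = h₀·(1−n₀)/(1−n)
h = 0.076 × (1 − 0.56)/(1 − 0.0748) = 0.076 × 0.4756 = 0.0361 km

36 m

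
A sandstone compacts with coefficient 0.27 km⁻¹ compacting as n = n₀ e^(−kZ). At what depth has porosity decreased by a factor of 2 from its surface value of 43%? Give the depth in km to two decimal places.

n/n₀ = 1/2 ⇒ exp(−k·Z) = 1/2 ⇒ Z = ln(2) / k
Z = 0.6931 / 0.27 = 2.567 km

2.57 km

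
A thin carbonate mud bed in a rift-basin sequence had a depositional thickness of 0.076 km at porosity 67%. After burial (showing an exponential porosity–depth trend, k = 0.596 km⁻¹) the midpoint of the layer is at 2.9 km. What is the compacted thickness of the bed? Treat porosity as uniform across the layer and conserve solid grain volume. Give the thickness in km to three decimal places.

0.028 km

Porosity at 2.9 km: phi = 0.67·exp(−0.596×2.9) = 0.1190
Solid-volume conservation: h(1−phi) = h₀(1−phi₀) ⇒ h = h₀·(1−phi₀)/(1−phi)
h = 0.076 × (1 − 0.67)/(1 − 0.1190) = 0.076 × 0.3746 = 0.0285 km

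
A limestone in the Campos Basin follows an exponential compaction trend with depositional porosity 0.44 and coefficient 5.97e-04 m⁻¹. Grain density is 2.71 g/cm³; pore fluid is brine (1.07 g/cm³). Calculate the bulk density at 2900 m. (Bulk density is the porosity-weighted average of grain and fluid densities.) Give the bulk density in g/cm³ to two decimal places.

2.58 g/cm³

Working in km (1 km = 1000 m; β in km⁻¹ = β in m⁻¹ × 1000):
Porosity at depth: phi = 0.44·exp(−0.597×2.9) = 0.44×0.1771 = 0.0779
Bulk density: ρ_b = (1−phi)ρ_g + phi·ρ_f = 0.9221×2.71 + 0.0779×1.07
       = 2.499 + 0.083 = 2.582 g/cm³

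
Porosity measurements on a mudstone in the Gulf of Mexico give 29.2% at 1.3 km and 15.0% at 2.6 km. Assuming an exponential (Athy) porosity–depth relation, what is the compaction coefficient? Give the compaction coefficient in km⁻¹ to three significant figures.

Athy: φ(d) = φ₀ e^(−cd) ⇒ φ₁/φ₂ = e^{c(d₂−d₁)} ⇒ c = ln(φ₁/φ₂)/(d₂−d₁)
c = ln(0.292/0.15) / (2.6 − 1.3) = ln(1.947) / 1.3 = 0.6661 / 1.3 = 0.5124 km⁻¹

0.512 km⁻¹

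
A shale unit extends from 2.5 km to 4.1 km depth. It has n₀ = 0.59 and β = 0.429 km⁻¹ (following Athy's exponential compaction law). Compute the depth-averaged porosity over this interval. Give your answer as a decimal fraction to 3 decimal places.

⟨n⟩ = (1/(d₂−d₁)) ∫ n₀ e^(−βd) dd = n₀·(e^(−β·d₁) − e^(−β·d₂)) / (β·(d₂−d₁))
e^(−0.429×2.5) = 0.3422; e^(−0.429×4.1) = 0.1722
⟨n⟩ = 0.59 × (0.3422 − 0.1722) / (0.429 × 1.6) = 0.59 × 0.2475 = 0.1461

0.146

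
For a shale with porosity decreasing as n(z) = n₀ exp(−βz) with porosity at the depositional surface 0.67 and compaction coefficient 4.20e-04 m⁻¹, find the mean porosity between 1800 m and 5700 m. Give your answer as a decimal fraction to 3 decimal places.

0.155

Working in km (1 km = 1000 m; β in km⁻¹ = β in m⁻¹ × 1000):
⟨n⟩ = (1/(z₂−z₁)) ∫ n₀ e^(−βz) dz = n₀·(e^(−β·z₁) − e^(−β·z₂)) / (β·(z₂−z₁))
e^(−0.42×1.8) = 0.4695; e^(−0.42×5.7) = 0.0913
⟨n⟩ = 0.67 × (0.4695 − 0.0913) / (0.42 × 3.9) = 0.67 × 0.2309 = 0.1547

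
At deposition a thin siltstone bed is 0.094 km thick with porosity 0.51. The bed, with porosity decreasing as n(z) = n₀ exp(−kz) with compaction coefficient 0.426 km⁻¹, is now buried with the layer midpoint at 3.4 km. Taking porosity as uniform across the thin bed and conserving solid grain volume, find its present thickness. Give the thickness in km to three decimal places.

Porosity at 3.4 km: n = 0.51·exp(−0.426×3.4) = 0.1198
Solid-volume conservation: h(1−n) = h₀(1−n₀) ⇒ h = h₀·(1−n₀)/(1−n)
h = 0.094 × (1 − 0.51)/(1 − 0.1198) = 0.094 × 0.5567 = 0.0523 km

0.052 km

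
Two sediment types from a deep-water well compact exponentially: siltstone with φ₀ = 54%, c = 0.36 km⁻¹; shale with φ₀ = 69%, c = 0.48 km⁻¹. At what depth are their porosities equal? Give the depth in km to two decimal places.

2.04 km

Set φ₀ₐ e^(−cₐz) = φ₀ᵦ e^(−cᵦz) ⇒ ln(φ₀ₐ/φ₀ᵦ) = (cₐ − cᵦ)·z
z = ln(0.54/0.69) / (0.36 − 0.48) = -0.2451 / -0.12 = 2.043 km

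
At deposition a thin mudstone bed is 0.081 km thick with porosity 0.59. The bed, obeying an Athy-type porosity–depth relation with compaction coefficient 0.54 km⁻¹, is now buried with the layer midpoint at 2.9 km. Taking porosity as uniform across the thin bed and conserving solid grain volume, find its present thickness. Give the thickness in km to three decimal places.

Porosity at 2.9 km: phi = 0.59·exp(−0.54×2.9) = 0.1232
Solid-volume conservation: h(1−phi) = h₀(1−phi₀) ⇒ h = h₀·(1−phi₀)/(1−phi)
h = 0.081 × (1 − 0.59)/(1 − 0.1232) = 0.081 × 0.4676 = 0.0379 km

0.038 km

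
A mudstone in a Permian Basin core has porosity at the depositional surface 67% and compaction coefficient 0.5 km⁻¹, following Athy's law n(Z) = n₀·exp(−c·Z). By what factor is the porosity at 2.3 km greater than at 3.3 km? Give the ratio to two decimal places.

1.65

n(Z₁)/n(Z₂) = e^(−c·Z₁)/e^(−c·Z₂) = e^{c(Z₂−Z₁)}
= exp(0.5 × 1) = exp(0.5) = 1.6487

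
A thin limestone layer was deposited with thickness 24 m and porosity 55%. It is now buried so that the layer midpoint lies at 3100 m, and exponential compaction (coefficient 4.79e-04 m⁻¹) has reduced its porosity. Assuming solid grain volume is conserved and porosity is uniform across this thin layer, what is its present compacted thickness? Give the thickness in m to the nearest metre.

Working in km (1 km = 1000 m; c in km⁻¹ = c in m⁻¹ × 1000):
Porosity at 3.1 km: φ = 0.55·exp(−0.479×3.1) = 0.1246
Solid-volume conservation: h(1−φ) = h₀(1−φ₀) ⇒ h = h₀·(1−φ₀)/(1−φ)
h = 0.024 × (1 − 0.55)/(1 − 0.1246) = 0.024 × 0.5140 = 0.0123 km

12 m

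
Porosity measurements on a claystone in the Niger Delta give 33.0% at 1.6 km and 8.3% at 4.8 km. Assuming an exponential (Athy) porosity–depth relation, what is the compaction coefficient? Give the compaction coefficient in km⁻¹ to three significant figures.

Athy: n(Z) = n₀ e^(−βZ) ⇒ n₁/n₂ = e^{β(Z₂−Z₁)} ⇒ β = ln(n₁/n₂)/(Z₂−Z₁)
β = ln(0.33/0.083) / (4.8 − 1.6) = ln(3.976) / 3.2 = 1.3803 / 3.2 = 0.4313 km⁻¹

0.431 km⁻¹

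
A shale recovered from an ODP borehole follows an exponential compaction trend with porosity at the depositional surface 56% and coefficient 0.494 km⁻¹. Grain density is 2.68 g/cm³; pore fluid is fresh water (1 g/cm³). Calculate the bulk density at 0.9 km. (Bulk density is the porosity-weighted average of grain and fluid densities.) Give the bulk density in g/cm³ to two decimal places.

2.08 g/cm³

Porosity at depth: n = 0.56·exp(−0.494×0.9) = 0.56×0.6411 = 0.3590
Bulk density: ρ_b = (1−n)ρ_g + n·ρ_f = 0.6410×2.68 + 0.3590×1
       = 1.718 + 0.359 = 2.077 g/cm³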